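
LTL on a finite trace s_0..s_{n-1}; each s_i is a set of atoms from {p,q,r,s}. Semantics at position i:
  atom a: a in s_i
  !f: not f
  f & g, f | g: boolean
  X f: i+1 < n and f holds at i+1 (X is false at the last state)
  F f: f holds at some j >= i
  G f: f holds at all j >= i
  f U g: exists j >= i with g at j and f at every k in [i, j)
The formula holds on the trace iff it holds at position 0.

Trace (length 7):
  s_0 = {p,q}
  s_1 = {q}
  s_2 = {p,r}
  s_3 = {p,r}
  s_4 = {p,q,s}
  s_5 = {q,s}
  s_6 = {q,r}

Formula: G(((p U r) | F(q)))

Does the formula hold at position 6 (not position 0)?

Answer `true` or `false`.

s_0={p,q}: G(((p U r) | F(q)))=True ((p U r) | F(q))=True (p U r)=False p=True r=False F(q)=True q=True
s_1={q}: G(((p U r) | F(q)))=True ((p U r) | F(q))=True (p U r)=False p=False r=False F(q)=True q=True
s_2={p,r}: G(((p U r) | F(q)))=True ((p U r) | F(q))=True (p U r)=True p=True r=True F(q)=True q=False
s_3={p,r}: G(((p U r) | F(q)))=True ((p U r) | F(q))=True (p U r)=True p=True r=True F(q)=True q=False
s_4={p,q,s}: G(((p U r) | F(q)))=True ((p U r) | F(q))=True (p U r)=False p=True r=False F(q)=True q=True
s_5={q,s}: G(((p U r) | F(q)))=True ((p U r) | F(q))=True (p U r)=False p=False r=False F(q)=True q=True
s_6={q,r}: G(((p U r) | F(q)))=True ((p U r) | F(q))=True (p U r)=True p=False r=True F(q)=True q=True
Evaluating at position 6: result = True

Answer: true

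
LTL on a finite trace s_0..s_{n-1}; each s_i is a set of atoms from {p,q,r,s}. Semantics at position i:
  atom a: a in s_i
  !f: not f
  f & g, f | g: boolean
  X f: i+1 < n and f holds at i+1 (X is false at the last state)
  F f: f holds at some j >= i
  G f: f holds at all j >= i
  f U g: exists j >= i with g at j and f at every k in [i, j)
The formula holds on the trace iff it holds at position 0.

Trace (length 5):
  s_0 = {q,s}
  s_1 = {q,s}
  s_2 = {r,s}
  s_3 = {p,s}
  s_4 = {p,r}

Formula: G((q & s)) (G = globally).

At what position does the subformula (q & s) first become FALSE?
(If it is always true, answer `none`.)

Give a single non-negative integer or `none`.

s_0={q,s}: (q & s)=True q=True s=True
s_1={q,s}: (q & s)=True q=True s=True
s_2={r,s}: (q & s)=False q=False s=True
s_3={p,s}: (q & s)=False q=False s=True
s_4={p,r}: (q & s)=False q=False s=False
G((q & s)) holds globally = False
First violation at position 2.

Answer: 2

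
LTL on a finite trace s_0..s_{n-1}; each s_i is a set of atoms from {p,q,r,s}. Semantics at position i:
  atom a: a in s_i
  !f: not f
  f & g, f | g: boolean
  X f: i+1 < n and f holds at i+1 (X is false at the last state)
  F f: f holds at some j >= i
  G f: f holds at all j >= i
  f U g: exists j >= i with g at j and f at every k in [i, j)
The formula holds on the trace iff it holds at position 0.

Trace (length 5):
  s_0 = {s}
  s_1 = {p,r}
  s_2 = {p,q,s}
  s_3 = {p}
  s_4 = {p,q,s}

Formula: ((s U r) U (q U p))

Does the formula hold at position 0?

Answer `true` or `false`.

s_0={s}: ((s U r) U (q U p))=True (s U r)=True s=True r=False (q U p)=False q=False p=False
s_1={p,r}: ((s U r) U (q U p))=True (s U r)=True s=False r=True (q U p)=True q=False p=True
s_2={p,q,s}: ((s U r) U (q U p))=True (s U r)=False s=True r=False (q U p)=True q=True p=True
s_3={p}: ((s U r) U (q U p))=True (s U r)=False s=False r=False (q U p)=True q=False p=True
s_4={p,q,s}: ((s U r) U (q U p))=True (s U r)=False s=True r=False (q U p)=True q=True p=True

Answer: true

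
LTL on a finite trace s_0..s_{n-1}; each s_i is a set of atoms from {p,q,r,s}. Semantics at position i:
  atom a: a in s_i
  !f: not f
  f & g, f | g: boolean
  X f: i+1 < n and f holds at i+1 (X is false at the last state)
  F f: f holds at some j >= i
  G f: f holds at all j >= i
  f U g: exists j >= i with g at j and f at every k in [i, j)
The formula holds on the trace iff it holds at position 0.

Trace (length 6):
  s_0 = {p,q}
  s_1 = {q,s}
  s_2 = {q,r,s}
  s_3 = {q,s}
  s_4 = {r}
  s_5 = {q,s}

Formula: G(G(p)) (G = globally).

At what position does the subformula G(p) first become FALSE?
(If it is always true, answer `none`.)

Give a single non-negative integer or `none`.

s_0={p,q}: G(p)=False p=True
s_1={q,s}: G(p)=False p=False
s_2={q,r,s}: G(p)=False p=False
s_3={q,s}: G(p)=False p=False
s_4={r}: G(p)=False p=False
s_5={q,s}: G(p)=False p=False
G(G(p)) holds globally = False
First violation at position 0.

Answer: 0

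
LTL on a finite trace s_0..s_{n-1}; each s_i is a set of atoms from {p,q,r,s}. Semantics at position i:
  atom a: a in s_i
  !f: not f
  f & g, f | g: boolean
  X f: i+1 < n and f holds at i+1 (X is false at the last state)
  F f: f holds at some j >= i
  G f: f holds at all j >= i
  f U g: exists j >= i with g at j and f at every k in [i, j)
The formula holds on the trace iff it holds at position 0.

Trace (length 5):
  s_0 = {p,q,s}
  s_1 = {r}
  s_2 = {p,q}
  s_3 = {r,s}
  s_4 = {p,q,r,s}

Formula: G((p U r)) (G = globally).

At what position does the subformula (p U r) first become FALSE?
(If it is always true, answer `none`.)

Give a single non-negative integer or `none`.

Answer: none

Derivation:
s_0={p,q,s}: (p U r)=True p=True r=False
s_1={r}: (p U r)=True p=False r=True
s_2={p,q}: (p U r)=True p=True r=False
s_3={r,s}: (p U r)=True p=False r=True
s_4={p,q,r,s}: (p U r)=True p=True r=True
G((p U r)) holds globally = True
No violation — formula holds at every position.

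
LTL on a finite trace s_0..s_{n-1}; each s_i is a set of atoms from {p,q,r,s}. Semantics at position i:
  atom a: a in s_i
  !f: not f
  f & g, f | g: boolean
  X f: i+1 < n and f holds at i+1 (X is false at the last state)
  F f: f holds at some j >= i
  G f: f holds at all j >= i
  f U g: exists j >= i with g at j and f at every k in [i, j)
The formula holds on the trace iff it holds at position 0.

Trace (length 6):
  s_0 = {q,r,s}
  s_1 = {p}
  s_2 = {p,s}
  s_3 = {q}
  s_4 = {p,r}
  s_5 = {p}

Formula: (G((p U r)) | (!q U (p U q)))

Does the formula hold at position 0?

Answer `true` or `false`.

Answer: true

Derivation:
s_0={q,r,s}: (G((p U r)) | (!q U (p U q)))=True G((p U r))=False (p U r)=True p=False r=True (!q U (p U q))=True !q=False q=True (p U q)=True
s_1={p}: (G((p U r)) | (!q U (p U q)))=True G((p U r))=False (p U r)=False p=True r=False (!q U (p U q))=True !q=True q=False (p U q)=True
s_2={p,s}: (G((p U r)) | (!q U (p U q)))=True G((p U r))=False (p U r)=False p=True r=False (!q U (p U q))=True !q=True q=False (p U q)=True
s_3={q}: (G((p U r)) | (!q U (p U q)))=True G((p U r))=False (p U r)=False p=False r=False (!q U (p U q))=True !q=False q=True (p U q)=True
s_4={p,r}: (G((p U r)) | (!q U (p U q)))=False G((p U r))=False (p U r)=True p=True r=True (!q U (p U q))=False !q=True q=False (p U q)=False
s_5={p}: (G((p U r)) | (!q U (p U q)))=False G((p U r))=False (p U r)=False p=True r=False (!q U (p U q))=False !q=True q=False (p U q)=False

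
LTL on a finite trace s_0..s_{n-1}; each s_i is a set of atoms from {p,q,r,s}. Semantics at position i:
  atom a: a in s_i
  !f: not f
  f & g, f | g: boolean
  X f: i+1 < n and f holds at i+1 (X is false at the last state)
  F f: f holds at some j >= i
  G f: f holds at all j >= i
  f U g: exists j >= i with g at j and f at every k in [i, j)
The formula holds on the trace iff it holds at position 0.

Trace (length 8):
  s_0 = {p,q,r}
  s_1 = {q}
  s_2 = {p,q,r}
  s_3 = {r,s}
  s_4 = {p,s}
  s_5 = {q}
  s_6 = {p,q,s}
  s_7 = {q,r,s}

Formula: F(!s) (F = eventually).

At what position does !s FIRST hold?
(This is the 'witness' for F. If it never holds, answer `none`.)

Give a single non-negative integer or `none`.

Answer: 0

Derivation:
s_0={p,q,r}: !s=True s=False
s_1={q}: !s=True s=False
s_2={p,q,r}: !s=True s=False
s_3={r,s}: !s=False s=True
s_4={p,s}: !s=False s=True
s_5={q}: !s=True s=False
s_6={p,q,s}: !s=False s=True
s_7={q,r,s}: !s=False s=True
F(!s) holds; first witness at position 0.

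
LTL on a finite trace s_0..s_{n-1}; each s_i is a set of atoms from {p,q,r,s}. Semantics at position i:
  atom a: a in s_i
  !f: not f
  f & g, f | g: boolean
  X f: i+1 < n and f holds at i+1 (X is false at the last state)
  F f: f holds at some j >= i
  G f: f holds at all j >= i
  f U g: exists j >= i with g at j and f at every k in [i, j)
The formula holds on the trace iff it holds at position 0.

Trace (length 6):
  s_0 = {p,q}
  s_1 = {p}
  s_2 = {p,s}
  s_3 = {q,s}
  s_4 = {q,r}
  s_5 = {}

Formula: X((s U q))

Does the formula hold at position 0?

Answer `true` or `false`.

s_0={p,q}: X((s U q))=False (s U q)=True s=False q=True
s_1={p}: X((s U q))=True (s U q)=False s=False q=False
s_2={p,s}: X((s U q))=True (s U q)=True s=True q=False
s_3={q,s}: X((s U q))=True (s U q)=True s=True q=True
s_4={q,r}: X((s U q))=False (s U q)=True s=False q=True
s_5={}: X((s U q))=False (s U q)=False s=False q=False

Answer: false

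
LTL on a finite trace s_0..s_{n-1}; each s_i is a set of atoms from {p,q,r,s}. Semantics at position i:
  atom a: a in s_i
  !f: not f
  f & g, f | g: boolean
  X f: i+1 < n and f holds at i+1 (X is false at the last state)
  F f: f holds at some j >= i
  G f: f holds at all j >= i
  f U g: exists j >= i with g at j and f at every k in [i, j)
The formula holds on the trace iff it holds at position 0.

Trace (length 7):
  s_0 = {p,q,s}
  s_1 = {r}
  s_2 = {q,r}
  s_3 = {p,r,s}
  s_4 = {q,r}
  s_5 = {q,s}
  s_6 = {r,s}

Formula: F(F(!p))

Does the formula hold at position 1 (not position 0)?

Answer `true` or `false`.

s_0={p,q,s}: F(F(!p))=True F(!p)=True !p=False p=True
s_1={r}: F(F(!p))=True F(!p)=True !p=True p=False
s_2={q,r}: F(F(!p))=True F(!p)=True !p=True p=False
s_3={p,r,s}: F(F(!p))=True F(!p)=True !p=False p=True
s_4={q,r}: F(F(!p))=True F(!p)=True !p=True p=False
s_5={q,s}: F(F(!p))=True F(!p)=True !p=True p=False
s_6={r,s}: F(F(!p))=True F(!p)=True !p=True p=False
Evaluating at position 1: result = True

Answer: true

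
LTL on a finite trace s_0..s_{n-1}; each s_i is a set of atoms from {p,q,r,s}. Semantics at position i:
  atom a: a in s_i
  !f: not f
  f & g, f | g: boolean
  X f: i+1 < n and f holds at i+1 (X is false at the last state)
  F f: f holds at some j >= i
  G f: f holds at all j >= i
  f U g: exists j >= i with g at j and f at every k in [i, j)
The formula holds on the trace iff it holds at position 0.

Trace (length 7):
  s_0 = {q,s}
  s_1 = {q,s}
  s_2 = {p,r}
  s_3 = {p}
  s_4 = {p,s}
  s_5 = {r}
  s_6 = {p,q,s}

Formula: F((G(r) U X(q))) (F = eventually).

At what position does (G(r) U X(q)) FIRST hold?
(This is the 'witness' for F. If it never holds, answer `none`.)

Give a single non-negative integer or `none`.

s_0={q,s}: (G(r) U X(q))=True G(r)=False r=False X(q)=True q=True
s_1={q,s}: (G(r) U X(q))=False G(r)=False r=False X(q)=False q=True
s_2={p,r}: (G(r) U X(q))=False G(r)=False r=True X(q)=False q=False
s_3={p}: (G(r) U X(q))=False G(r)=False r=False X(q)=False q=False
s_4={p,s}: (G(r) U X(q))=False G(r)=False r=False X(q)=False q=False
s_5={r}: (G(r) U X(q))=True G(r)=False r=True X(q)=True q=False
s_6={p,q,s}: (G(r) U X(q))=False G(r)=False r=False X(q)=False q=True
F((G(r) U X(q))) holds; first witness at position 0.

Answer: 0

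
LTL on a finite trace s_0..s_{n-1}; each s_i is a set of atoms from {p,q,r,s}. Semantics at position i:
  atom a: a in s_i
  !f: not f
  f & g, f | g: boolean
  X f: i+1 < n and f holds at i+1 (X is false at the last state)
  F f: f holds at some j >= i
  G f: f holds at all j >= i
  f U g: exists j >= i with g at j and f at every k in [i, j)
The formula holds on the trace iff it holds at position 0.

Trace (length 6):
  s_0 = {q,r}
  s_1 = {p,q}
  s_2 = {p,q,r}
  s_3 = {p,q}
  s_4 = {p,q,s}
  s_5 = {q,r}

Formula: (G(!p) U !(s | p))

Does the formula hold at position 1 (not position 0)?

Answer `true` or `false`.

s_0={q,r}: (G(!p) U !(s | p))=True G(!p)=False !p=True p=False !(s | p)=True (s | p)=False s=False
s_1={p,q}: (G(!p) U !(s | p))=False G(!p)=False !p=False p=True !(s | p)=False (s | p)=True s=False
s_2={p,q,r}: (G(!p) U !(s | p))=False G(!p)=False !p=False p=True !(s | p)=False (s | p)=True s=False
s_3={p,q}: (G(!p) U !(s | p))=False G(!p)=False !p=False p=True !(s | p)=False (s | p)=True s=False
s_4={p,q,s}: (G(!p) U !(s | p))=False G(!p)=False !p=False p=True !(s | p)=False (s | p)=True s=True
s_5={q,r}: (G(!p) U !(s | p))=True G(!p)=True !p=True p=False !(s | p)=True (s | p)=False s=False
Evaluating at position 1: result = False

Answer: false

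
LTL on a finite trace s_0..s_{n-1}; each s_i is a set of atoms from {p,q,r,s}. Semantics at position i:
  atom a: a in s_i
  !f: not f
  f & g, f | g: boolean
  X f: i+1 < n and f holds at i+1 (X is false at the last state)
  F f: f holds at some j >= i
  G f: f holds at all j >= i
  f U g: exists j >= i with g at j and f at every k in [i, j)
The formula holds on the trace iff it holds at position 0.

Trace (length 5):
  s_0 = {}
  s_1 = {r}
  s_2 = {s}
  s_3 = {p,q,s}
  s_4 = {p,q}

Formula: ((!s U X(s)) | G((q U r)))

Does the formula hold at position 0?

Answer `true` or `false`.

Answer: true

Derivation:
s_0={}: ((!s U X(s)) | G((q U r)))=True (!s U X(s))=True !s=True s=False X(s)=False G((q U r))=False (q U r)=False q=False r=False
s_1={r}: ((!s U X(s)) | G((q U r)))=True (!s U X(s))=True !s=True s=False X(s)=True G((q U r))=False (q U r)=True q=False r=True
s_2={s}: ((!s U X(s)) | G((q U r)))=True (!s U X(s))=True !s=False s=True X(s)=True G((q U r))=False (q U r)=False q=False r=False
s_3={p,q,s}: ((!s U X(s)) | G((q U r)))=False (!s U X(s))=False !s=False s=True X(s)=False G((q U r))=False (q U r)=False q=True r=False
s_4={p,q}: ((!s U X(s)) | G((q U r)))=False (!s U X(s))=False !s=True s=False X(s)=False G((q U r))=False (q U r)=False q=True r=False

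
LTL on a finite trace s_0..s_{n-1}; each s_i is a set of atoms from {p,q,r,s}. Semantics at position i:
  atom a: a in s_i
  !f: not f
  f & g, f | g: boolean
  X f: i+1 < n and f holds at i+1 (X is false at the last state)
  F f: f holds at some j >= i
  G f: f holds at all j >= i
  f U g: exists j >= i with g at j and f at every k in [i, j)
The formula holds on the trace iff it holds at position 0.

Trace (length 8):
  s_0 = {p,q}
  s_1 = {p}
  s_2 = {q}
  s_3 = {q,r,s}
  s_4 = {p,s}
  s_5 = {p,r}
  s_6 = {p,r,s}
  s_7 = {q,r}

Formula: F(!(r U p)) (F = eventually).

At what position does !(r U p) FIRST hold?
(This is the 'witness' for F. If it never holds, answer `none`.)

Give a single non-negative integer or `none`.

Answer: 2

Derivation:
s_0={p,q}: !(r U p)=False (r U p)=True r=False p=True
s_1={p}: !(r U p)=False (r U p)=True r=False p=True
s_2={q}: !(r U p)=True (r U p)=False r=False p=False
s_3={q,r,s}: !(r U p)=False (r U p)=True r=True p=False
s_4={p,s}: !(r U p)=False (r U p)=True r=False p=True
s_5={p,r}: !(r U p)=False (r U p)=True r=True p=True
s_6={p,r,s}: !(r U p)=False (r U p)=True r=True p=True
s_7={q,r}: !(r U p)=True (r U p)=False r=True p=False
F(!(r U p)) holds; first witness at position 2.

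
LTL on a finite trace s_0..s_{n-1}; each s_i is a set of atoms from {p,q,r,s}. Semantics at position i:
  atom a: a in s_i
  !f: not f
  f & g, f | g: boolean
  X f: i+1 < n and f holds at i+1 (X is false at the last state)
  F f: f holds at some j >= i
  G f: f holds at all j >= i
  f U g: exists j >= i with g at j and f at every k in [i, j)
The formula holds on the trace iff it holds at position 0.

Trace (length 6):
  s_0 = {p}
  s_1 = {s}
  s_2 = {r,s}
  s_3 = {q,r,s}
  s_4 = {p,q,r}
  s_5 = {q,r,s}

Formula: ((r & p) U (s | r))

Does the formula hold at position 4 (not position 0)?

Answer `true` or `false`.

s_0={p}: ((r & p) U (s | r))=False (r & p)=False r=False p=True (s | r)=False s=False
s_1={s}: ((r & p) U (s | r))=True (r & p)=False r=False p=False (s | r)=True s=True
s_2={r,s}: ((r & p) U (s | r))=True (r & p)=False r=True p=False (s | r)=True s=True
s_3={q,r,s}: ((r & p) U (s | r))=True (r & p)=False r=True p=False (s | r)=True s=True
s_4={p,q,r}: ((r & p) U (s | r))=True (r & p)=True r=True p=True (s | r)=True s=False
s_5={q,r,s}: ((r & p) U (s | r))=True (r & p)=False r=True p=False (s | r)=True s=True
Evaluating at position 4: result = True

Answer: true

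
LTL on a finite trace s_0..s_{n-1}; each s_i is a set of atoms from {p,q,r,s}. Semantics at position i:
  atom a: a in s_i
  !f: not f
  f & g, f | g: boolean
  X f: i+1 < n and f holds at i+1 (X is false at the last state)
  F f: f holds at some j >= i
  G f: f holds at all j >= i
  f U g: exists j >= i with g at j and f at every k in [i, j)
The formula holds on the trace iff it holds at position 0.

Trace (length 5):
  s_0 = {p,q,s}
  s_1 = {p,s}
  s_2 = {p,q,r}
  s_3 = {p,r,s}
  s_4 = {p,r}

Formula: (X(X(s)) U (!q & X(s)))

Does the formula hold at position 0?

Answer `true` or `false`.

s_0={p,q,s}: (X(X(s)) U (!q & X(s)))=False X(X(s))=False X(s)=True s=True (!q & X(s))=False !q=False q=True
s_1={p,s}: (X(X(s)) U (!q & X(s)))=False X(X(s))=True X(s)=False s=True (!q & X(s))=False !q=True q=False
s_2={p,q,r}: (X(X(s)) U (!q & X(s)))=False X(X(s))=False X(s)=True s=False (!q & X(s))=False !q=False q=True
s_3={p,r,s}: (X(X(s)) U (!q & X(s)))=False X(X(s))=False X(s)=False s=True (!q & X(s))=False !q=True q=False
s_4={p,r}: (X(X(s)) U (!q & X(s)))=False X(X(s))=False X(s)=False s=False (!q & X(s))=False !q=True q=False

Answer: false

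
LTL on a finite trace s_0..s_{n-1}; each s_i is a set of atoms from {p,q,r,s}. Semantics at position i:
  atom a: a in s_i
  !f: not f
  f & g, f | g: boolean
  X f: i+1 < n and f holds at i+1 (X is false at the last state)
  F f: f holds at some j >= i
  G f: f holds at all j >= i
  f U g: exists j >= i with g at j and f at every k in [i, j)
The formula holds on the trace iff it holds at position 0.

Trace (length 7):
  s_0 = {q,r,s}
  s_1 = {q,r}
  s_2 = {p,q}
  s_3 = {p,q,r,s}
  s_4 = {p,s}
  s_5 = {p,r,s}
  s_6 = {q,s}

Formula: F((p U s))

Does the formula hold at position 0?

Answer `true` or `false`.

s_0={q,r,s}: F((p U s))=True (p U s)=True p=False s=True
s_1={q,r}: F((p U s))=True (p U s)=False p=False s=False
s_2={p,q}: F((p U s))=True (p U s)=True p=True s=False
s_3={p,q,r,s}: F((p U s))=True (p U s)=True p=True s=True
s_4={p,s}: F((p U s))=True (p U s)=True p=True s=True
s_5={p,r,s}: F((p U s))=True (p U s)=True p=True s=True
s_6={q,s}: F((p U s))=True (p U s)=True p=False s=True

Answer: true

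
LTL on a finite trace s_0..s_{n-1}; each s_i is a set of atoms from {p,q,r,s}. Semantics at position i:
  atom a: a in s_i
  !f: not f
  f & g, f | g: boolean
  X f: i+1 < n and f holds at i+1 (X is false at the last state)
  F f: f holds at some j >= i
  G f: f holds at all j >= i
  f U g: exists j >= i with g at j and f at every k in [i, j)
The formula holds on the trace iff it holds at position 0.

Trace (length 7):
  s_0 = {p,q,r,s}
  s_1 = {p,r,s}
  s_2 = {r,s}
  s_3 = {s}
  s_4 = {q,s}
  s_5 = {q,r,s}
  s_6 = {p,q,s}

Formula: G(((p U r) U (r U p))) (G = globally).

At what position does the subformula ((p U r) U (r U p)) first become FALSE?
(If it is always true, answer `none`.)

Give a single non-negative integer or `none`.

Answer: 2

Derivation:
s_0={p,q,r,s}: ((p U r) U (r U p))=True (p U r)=True p=True r=True (r U p)=True
s_1={p,r,s}: ((p U r) U (r U p))=True (p U r)=True p=True r=True (r U p)=True
s_2={r,s}: ((p U r) U (r U p))=False (p U r)=True p=False r=True (r U p)=False
s_3={s}: ((p U r) U (r U p))=False (p U r)=False p=False r=False (r U p)=False
s_4={q,s}: ((p U r) U (r U p))=False (p U r)=False p=False r=False (r U p)=False
s_5={q,r,s}: ((p U r) U (r U p))=True (p U r)=True p=False r=True (r U p)=True
s_6={p,q,s}: ((p U r) U (r U p))=True (p U r)=False p=True r=False (r U p)=True
G(((p U r) U (r U p))) holds globally = False
First violation at position 2.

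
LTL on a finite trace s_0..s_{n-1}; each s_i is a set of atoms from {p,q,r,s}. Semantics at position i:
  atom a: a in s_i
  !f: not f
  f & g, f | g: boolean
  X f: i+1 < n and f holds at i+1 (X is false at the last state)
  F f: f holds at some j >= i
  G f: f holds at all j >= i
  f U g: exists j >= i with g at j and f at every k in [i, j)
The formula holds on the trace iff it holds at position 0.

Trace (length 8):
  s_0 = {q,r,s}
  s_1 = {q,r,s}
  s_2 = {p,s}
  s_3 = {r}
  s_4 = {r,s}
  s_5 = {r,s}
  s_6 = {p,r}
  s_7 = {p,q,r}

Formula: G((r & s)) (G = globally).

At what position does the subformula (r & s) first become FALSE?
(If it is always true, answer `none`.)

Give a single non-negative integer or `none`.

s_0={q,r,s}: (r & s)=True r=True s=True
s_1={q,r,s}: (r & s)=True r=True s=True
s_2={p,s}: (r & s)=False r=False s=True
s_3={r}: (r & s)=False r=True s=False
s_4={r,s}: (r & s)=True r=True s=True
s_5={r,s}: (r & s)=True r=True s=True
s_6={p,r}: (r & s)=False r=True s=False
s_7={p,q,r}: (r & s)=False r=True s=False
G((r & s)) holds globally = False
First violation at position 2.

Answer: 2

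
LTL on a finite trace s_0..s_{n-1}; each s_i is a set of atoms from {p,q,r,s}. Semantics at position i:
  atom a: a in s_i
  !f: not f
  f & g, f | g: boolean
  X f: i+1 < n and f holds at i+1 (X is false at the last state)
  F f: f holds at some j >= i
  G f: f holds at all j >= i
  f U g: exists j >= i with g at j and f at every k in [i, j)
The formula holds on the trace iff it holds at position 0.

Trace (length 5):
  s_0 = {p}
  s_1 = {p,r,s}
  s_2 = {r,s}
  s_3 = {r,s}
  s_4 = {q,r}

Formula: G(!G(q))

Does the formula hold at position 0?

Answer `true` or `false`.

Answer: false

Derivation:
s_0={p}: G(!G(q))=False !G(q)=True G(q)=False q=False
s_1={p,r,s}: G(!G(q))=False !G(q)=True G(q)=False q=False
s_2={r,s}: G(!G(q))=False !G(q)=True G(q)=False q=False
s_3={r,s}: G(!G(q))=False !G(q)=True G(q)=False q=False
s_4={q,r}: G(!G(q))=False !G(q)=False G(q)=True q=True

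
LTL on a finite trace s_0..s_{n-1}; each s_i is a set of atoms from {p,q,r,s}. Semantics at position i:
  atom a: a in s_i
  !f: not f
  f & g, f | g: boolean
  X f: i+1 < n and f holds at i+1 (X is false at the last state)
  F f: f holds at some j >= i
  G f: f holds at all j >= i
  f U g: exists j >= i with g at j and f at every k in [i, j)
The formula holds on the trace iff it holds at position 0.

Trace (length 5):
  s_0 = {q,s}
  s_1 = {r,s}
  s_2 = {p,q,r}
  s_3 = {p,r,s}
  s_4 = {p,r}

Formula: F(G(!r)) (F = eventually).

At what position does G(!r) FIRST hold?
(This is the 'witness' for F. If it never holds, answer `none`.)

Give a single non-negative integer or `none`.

Answer: none

Derivation:
s_0={q,s}: G(!r)=False !r=True r=False
s_1={r,s}: G(!r)=False !r=False r=True
s_2={p,q,r}: G(!r)=False !r=False r=True
s_3={p,r,s}: G(!r)=False !r=False r=True
s_4={p,r}: G(!r)=False !r=False r=True
F(G(!r)) does not hold (no witness exists).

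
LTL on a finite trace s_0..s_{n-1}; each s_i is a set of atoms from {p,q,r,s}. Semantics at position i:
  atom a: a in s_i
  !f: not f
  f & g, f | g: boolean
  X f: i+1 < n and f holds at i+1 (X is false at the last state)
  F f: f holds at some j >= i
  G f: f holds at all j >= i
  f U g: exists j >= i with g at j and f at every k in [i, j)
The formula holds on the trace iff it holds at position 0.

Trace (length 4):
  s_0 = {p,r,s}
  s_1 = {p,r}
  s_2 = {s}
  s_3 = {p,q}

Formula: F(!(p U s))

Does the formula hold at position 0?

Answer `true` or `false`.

s_0={p,r,s}: F(!(p U s))=True !(p U s)=False (p U s)=True p=True s=True
s_1={p,r}: F(!(p U s))=True !(p U s)=False (p U s)=True p=True s=False
s_2={s}: F(!(p U s))=True !(p U s)=False (p U s)=True p=False s=True
s_3={p,q}: F(!(p U s))=True !(p U s)=True (p U s)=False p=True s=False

Answer: true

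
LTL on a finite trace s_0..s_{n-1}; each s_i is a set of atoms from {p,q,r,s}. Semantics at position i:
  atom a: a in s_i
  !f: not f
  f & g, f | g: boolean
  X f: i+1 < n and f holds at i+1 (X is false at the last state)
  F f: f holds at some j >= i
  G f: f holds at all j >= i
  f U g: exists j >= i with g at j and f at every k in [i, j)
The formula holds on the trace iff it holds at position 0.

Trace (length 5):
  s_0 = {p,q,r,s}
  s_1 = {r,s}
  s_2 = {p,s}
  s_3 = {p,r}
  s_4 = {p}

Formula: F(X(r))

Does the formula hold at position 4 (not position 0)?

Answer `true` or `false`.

s_0={p,q,r,s}: F(X(r))=True X(r)=True r=True
s_1={r,s}: F(X(r))=True X(r)=False r=True
s_2={p,s}: F(X(r))=True X(r)=True r=False
s_3={p,r}: F(X(r))=False X(r)=False r=True
s_4={p}: F(X(r))=False X(r)=False r=False
Evaluating at position 4: result = False

Answer: false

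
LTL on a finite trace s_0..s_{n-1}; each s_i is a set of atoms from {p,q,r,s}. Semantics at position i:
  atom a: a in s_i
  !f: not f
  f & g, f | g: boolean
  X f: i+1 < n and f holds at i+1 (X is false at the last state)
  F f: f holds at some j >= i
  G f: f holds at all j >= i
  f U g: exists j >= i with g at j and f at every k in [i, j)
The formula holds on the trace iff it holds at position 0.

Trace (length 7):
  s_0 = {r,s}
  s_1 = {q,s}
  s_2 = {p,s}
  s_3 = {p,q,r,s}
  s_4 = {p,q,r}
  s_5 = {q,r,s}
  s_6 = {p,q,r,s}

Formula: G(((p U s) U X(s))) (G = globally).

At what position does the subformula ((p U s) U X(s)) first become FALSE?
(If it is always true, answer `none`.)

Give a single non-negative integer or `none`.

Answer: 6

Derivation:
s_0={r,s}: ((p U s) U X(s))=True (p U s)=True p=False s=True X(s)=True
s_1={q,s}: ((p U s) U X(s))=True (p U s)=True p=False s=True X(s)=True
s_2={p,s}: ((p U s) U X(s))=True (p U s)=True p=True s=True X(s)=True
s_3={p,q,r,s}: ((p U s) U X(s))=True (p U s)=True p=True s=True X(s)=False
s_4={p,q,r}: ((p U s) U X(s))=True (p U s)=True p=True s=False X(s)=True
s_5={q,r,s}: ((p U s) U X(s))=True (p U s)=True p=False s=True X(s)=True
s_6={p,q,r,s}: ((p U s) U X(s))=False (p U s)=True p=True s=True X(s)=False
G(((p U s) U X(s))) holds globally = False
First violation at position 6.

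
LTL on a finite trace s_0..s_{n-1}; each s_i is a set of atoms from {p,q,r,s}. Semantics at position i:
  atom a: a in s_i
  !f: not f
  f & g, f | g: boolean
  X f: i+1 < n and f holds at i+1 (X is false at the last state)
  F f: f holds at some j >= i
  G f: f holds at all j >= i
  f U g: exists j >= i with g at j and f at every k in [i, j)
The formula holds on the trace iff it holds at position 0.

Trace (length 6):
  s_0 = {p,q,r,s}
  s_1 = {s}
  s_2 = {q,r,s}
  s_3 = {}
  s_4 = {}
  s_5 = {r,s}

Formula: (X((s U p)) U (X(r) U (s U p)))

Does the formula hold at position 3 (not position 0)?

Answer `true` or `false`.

Answer: false

Derivation:
s_0={p,q,r,s}: (X((s U p)) U (X(r) U (s U p)))=True X((s U p))=False (s U p)=True s=True p=True (X(r) U (s U p))=True X(r)=False r=True
s_1={s}: (X((s U p)) U (X(r) U (s U p)))=False X((s U p))=False (s U p)=False s=True p=False (X(r) U (s U p))=False X(r)=True r=False
s_2={q,r,s}: (X((s U p)) U (X(r) U (s U p)))=False X((s U p))=False (s U p)=False s=True p=False (X(r) U (s U p))=False X(r)=False r=True
s_3={}: (X((s U p)) U (X(r) U (s U p)))=False X((s U p))=False (s U p)=False s=False p=False (X(r) U (s U p))=False X(r)=False r=False
s_4={}: (X((s U p)) U (X(r) U (s U p)))=False X((s U p))=False (s U p)=False s=False p=False (X(r) U (s U p))=False X(r)=True r=False
s_5={r,s}: (X((s U p)) U (X(r) U (s U p)))=False X((s U p))=False (s U p)=False s=True p=False (X(r) U (s U p))=False X(r)=False r=True
Evaluating at position 3: result = False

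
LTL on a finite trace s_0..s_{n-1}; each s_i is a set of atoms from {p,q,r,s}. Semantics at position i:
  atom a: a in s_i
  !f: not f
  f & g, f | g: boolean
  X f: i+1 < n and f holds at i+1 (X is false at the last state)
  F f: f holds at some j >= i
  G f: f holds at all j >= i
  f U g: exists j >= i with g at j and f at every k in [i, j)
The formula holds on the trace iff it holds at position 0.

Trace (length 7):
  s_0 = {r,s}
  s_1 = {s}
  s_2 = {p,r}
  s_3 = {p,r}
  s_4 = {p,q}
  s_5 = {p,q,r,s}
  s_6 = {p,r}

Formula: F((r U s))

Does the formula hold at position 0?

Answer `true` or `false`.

Answer: true

Derivation:
s_0={r,s}: F((r U s))=True (r U s)=True r=True s=True
s_1={s}: F((r U s))=True (r U s)=True r=False s=True
s_2={p,r}: F((r U s))=True (r U s)=False r=True s=False
s_3={p,r}: F((r U s))=True (r U s)=False r=True s=False
s_4={p,q}: F((r U s))=True (r U s)=False r=False s=False
s_5={p,q,r,s}: F((r U s))=True (r U s)=True r=True s=True
s_6={p,r}: F((r U s))=False (r U s)=False r=True s=False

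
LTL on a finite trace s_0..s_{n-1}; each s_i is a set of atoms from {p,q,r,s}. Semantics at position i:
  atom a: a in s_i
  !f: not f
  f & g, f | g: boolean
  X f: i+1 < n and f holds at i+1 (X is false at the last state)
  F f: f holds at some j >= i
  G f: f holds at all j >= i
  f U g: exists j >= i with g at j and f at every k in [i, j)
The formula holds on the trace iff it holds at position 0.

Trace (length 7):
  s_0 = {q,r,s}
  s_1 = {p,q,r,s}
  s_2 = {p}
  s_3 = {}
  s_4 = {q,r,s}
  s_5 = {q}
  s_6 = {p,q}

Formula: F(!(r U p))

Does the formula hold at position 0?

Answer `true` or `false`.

s_0={q,r,s}: F(!(r U p))=True !(r U p)=False (r U p)=True r=True p=False
s_1={p,q,r,s}: F(!(r U p))=True !(r U p)=False (r U p)=True r=True p=True
s_2={p}: F(!(r U p))=True !(r U p)=False (r U p)=True r=False p=True
s_3={}: F(!(r U p))=True !(r U p)=True (r U p)=False r=False p=False
s_4={q,r,s}: F(!(r U p))=True !(r U p)=True (r U p)=False r=True p=False
s_5={q}: F(!(r U p))=True !(r U p)=True (r U p)=False r=False p=False
s_6={p,q}: F(!(r U p))=False !(r U p)=False (r U p)=True r=False p=True

Answer: true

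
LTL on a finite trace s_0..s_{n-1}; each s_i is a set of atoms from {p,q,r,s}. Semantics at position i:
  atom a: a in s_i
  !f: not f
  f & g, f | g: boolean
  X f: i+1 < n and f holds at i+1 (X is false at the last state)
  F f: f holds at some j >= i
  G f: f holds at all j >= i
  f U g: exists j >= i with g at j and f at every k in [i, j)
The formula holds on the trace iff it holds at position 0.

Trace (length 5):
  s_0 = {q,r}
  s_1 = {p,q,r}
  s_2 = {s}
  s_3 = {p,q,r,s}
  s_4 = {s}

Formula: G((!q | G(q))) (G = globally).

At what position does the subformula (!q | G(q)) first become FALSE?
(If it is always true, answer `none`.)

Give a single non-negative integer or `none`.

Answer: 0

Derivation:
s_0={q,r}: (!q | G(q))=False !q=False q=True G(q)=False
s_1={p,q,r}: (!q | G(q))=False !q=False q=True G(q)=False
s_2={s}: (!q | G(q))=True !q=True q=False G(q)=False
s_3={p,q,r,s}: (!q | G(q))=False !q=False q=True G(q)=False
s_4={s}: (!q | G(q))=True !q=True q=False G(q)=False
G((!q | G(q))) holds globally = False
First violation at position 0.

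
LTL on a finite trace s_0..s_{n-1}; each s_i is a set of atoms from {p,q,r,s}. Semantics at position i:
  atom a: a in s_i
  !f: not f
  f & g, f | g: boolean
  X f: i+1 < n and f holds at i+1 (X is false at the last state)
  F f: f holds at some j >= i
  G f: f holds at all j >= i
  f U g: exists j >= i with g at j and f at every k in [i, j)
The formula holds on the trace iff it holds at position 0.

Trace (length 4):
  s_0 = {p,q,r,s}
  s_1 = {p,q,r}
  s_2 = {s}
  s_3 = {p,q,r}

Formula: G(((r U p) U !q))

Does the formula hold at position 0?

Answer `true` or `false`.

s_0={p,q,r,s}: G(((r U p) U !q))=False ((r U p) U !q)=True (r U p)=True r=True p=True !q=False q=True
s_1={p,q,r}: G(((r U p) U !q))=False ((r U p) U !q)=True (r U p)=True r=True p=True !q=False q=True
s_2={s}: G(((r U p) U !q))=False ((r U p) U !q)=True (r U p)=False r=False p=False !q=True q=False
s_3={p,q,r}: G(((r U p) U !q))=False ((r U p) U !q)=False (r U p)=True r=True p=True !q=False q=True

Answer: false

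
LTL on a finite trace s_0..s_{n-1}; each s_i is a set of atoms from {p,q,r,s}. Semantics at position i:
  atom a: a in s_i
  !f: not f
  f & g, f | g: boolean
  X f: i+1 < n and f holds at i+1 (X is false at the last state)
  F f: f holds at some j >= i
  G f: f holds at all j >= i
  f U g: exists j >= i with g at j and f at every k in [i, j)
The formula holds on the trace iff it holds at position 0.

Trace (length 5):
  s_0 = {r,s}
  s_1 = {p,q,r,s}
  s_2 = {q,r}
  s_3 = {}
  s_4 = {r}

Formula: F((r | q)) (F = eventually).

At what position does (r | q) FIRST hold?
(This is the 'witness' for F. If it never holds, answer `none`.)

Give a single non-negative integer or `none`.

Answer: 0

Derivation:
s_0={r,s}: (r | q)=True r=True q=False
s_1={p,q,r,s}: (r | q)=True r=True q=True
s_2={q,r}: (r | q)=True r=True q=True
s_3={}: (r | q)=False r=False q=False
s_4={r}: (r | q)=True r=True q=False
F((r | q)) holds; first witness at position 0.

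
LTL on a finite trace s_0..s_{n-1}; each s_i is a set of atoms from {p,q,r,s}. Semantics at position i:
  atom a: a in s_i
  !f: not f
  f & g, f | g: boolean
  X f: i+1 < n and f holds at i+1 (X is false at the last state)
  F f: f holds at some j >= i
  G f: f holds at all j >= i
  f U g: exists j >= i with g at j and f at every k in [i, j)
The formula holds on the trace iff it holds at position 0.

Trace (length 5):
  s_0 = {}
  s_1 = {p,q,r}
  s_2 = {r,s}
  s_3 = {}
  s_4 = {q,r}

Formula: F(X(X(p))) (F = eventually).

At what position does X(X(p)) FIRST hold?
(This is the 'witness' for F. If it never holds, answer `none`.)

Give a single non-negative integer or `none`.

Answer: none

Derivation:
s_0={}: X(X(p))=False X(p)=True p=False
s_1={p,q,r}: X(X(p))=False X(p)=False p=True
s_2={r,s}: X(X(p))=False X(p)=False p=False
s_3={}: X(X(p))=False X(p)=False p=False
s_4={q,r}: X(X(p))=False X(p)=False p=False
F(X(X(p))) does not hold (no witness exists).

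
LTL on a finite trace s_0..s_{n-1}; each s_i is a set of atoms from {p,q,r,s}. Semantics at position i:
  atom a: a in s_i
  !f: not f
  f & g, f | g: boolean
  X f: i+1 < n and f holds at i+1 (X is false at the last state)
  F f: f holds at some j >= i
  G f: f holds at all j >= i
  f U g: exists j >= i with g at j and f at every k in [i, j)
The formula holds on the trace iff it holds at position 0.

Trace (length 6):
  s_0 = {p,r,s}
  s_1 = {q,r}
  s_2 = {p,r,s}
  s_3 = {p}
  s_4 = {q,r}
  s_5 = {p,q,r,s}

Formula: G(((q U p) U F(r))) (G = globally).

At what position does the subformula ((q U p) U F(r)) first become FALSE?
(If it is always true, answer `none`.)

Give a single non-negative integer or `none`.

s_0={p,r,s}: ((q U p) U F(r))=True (q U p)=True q=False p=True F(r)=True r=True
s_1={q,r}: ((q U p) U F(r))=True (q U p)=True q=True p=False F(r)=True r=True
s_2={p,r,s}: ((q U p) U F(r))=True (q U p)=True q=False p=True F(r)=True r=True
s_3={p}: ((q U p) U F(r))=True (q U p)=True q=False p=True F(r)=True r=False
s_4={q,r}: ((q U p) U F(r))=True (q U p)=True q=True p=False F(r)=True r=True
s_5={p,q,r,s}: ((q U p) U F(r))=True (q U p)=True q=True p=True F(r)=True r=True
G(((q U p) U F(r))) holds globally = True
No violation — formula holds at every position.

Answer: none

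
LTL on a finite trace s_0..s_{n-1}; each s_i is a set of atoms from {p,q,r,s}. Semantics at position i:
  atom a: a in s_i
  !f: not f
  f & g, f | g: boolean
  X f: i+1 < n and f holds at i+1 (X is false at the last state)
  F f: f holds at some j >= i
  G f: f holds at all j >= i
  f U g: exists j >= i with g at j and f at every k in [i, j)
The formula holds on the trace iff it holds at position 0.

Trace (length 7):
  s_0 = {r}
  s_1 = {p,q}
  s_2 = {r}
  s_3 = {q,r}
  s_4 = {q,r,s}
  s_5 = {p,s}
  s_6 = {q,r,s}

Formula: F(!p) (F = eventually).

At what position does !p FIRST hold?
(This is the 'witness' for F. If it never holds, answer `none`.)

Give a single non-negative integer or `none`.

s_0={r}: !p=True p=False
s_1={p,q}: !p=False p=True
s_2={r}: !p=True p=False
s_3={q,r}: !p=True p=False
s_4={q,r,s}: !p=True p=False
s_5={p,s}: !p=False p=True
s_6={q,r,s}: !p=True p=False
F(!p) holds; first witness at position 0.

Answer: 0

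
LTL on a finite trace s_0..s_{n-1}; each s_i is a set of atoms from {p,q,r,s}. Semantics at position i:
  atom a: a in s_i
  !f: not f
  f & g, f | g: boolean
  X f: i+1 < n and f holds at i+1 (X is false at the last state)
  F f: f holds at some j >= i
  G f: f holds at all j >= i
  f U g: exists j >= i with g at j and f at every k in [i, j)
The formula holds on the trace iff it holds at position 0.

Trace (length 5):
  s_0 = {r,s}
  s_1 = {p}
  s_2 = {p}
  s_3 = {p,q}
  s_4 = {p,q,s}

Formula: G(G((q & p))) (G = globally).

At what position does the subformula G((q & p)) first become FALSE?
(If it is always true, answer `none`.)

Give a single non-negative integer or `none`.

Answer: 0

Derivation:
s_0={r,s}: G((q & p))=False (q & p)=False q=False p=False
s_1={p}: G((q & p))=False (q & p)=False q=False p=True
s_2={p}: G((q & p))=False (q & p)=False q=False p=True
s_3={p,q}: G((q & p))=True (q & p)=True q=True p=True
s_4={p,q,s}: G((q & p))=True (q & p)=True q=True p=True
G(G((q & p))) holds globally = False
First violation at position 0.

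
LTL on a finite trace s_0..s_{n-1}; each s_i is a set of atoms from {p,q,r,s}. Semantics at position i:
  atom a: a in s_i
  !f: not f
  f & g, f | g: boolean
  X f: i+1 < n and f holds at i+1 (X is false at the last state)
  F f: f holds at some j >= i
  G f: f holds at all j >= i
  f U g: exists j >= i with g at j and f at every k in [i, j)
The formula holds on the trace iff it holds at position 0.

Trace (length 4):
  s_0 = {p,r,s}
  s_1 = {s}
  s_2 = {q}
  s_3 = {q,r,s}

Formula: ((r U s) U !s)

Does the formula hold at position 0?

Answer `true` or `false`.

s_0={p,r,s}: ((r U s) U !s)=True (r U s)=True r=True s=True !s=False
s_1={s}: ((r U s) U !s)=True (r U s)=True r=False s=True !s=False
s_2={q}: ((r U s) U !s)=True (r U s)=False r=False s=False !s=True
s_3={q,r,s}: ((r U s) U !s)=False (r U s)=True r=True s=True !s=False

Answer: true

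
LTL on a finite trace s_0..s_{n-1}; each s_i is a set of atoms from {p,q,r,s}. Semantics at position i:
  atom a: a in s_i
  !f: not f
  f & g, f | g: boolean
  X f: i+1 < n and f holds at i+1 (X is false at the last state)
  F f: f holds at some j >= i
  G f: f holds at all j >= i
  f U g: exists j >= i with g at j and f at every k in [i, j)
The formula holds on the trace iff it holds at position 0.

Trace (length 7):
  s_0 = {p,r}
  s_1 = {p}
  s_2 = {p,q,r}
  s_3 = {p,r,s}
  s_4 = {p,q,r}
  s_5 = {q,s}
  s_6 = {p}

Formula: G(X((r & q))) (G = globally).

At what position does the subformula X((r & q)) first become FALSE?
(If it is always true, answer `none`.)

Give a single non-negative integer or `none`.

Answer: 0

Derivation:
s_0={p,r}: X((r & q))=False (r & q)=False r=True q=False
s_1={p}: X((r & q))=True (r & q)=False r=False q=False
s_2={p,q,r}: X((r & q))=False (r & q)=True r=True q=True
s_3={p,r,s}: X((r & q))=True (r & q)=False r=True q=False
s_4={p,q,r}: X((r & q))=False (r & q)=True r=True q=True
s_5={q,s}: X((r & q))=False (r & q)=False r=False q=True
s_6={p}: X((r & q))=False (r & q)=False r=False q=False
G(X((r & q))) holds globally = False
First violation at position 0.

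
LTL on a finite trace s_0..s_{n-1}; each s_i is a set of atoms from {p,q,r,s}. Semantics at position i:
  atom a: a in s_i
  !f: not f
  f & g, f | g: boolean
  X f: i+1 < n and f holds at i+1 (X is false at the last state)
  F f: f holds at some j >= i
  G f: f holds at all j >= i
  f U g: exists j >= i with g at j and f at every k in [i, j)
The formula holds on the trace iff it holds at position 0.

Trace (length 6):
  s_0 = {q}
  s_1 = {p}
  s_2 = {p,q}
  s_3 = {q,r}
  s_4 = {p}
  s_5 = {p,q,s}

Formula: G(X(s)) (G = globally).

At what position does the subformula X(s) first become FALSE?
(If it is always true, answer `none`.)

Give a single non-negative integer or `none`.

Answer: 0

Derivation:
s_0={q}: X(s)=False s=False
s_1={p}: X(s)=False s=False
s_2={p,q}: X(s)=False s=False
s_3={q,r}: X(s)=False s=False
s_4={p}: X(s)=True s=False
s_5={p,q,s}: X(s)=False s=True
G(X(s)) holds globally = False
First violation at position 0.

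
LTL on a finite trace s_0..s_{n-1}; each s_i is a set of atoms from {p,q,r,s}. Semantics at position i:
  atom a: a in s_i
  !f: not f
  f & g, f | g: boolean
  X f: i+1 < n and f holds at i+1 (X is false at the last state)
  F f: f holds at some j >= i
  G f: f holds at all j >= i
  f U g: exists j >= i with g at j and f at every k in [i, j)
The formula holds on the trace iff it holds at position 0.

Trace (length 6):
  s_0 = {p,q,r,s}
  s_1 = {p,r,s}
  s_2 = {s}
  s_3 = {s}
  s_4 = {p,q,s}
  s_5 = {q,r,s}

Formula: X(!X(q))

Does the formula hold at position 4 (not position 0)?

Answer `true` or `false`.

s_0={p,q,r,s}: X(!X(q))=True !X(q)=True X(q)=False q=True
s_1={p,r,s}: X(!X(q))=True !X(q)=True X(q)=False q=False
s_2={s}: X(!X(q))=False !X(q)=True X(q)=False q=False
s_3={s}: X(!X(q))=False !X(q)=False X(q)=True q=False
s_4={p,q,s}: X(!X(q))=True !X(q)=False X(q)=True q=True
s_5={q,r,s}: X(!X(q))=False !X(q)=True X(q)=False q=True
Evaluating at position 4: result = True

Answer: true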